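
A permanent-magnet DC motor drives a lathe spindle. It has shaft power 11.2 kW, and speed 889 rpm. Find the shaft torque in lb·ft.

ω = 2π × 889/60 = 93.1 rad/s
τ = P/ω = 11200/93.1 = 120.3 N·m
In lb·ft: 120.3/1.356 = 88.7 lb·ft

88.7 lb·ft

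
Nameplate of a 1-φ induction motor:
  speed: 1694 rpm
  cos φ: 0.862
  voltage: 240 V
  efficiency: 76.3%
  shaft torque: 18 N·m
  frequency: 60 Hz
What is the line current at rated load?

ω = 2π×1694/60 = 177.4 rad/s; P_out = τω = 18 × 177.4 = 3193 W
P_in = P_out / η = 3193 / 0.763 = 4185 W
I = P_in / (V·cosφ) = 4185 / (240 × 0.862) = 20.2 A

20.2 A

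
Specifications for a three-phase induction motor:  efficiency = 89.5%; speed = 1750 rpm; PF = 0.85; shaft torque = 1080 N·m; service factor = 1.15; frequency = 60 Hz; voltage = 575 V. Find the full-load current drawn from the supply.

ω = 2π×1750/60 = 183.3 rad/s; P_out = τω = 1080 × 183.3 = 197964 W
P_in = P_out / η = 197964 / 0.895 = 221189 W
I_L = P_in / (√3·V_L·cosφ) = 221189 / (1.732 × 575 × 0.85) = 261 A

261 A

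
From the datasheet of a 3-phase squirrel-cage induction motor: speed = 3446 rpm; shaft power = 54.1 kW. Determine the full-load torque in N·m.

ω = 2π × 3446/60 = 360.9 rad/s
τ = P/ω = 54100/360.9 = 150 N·m

150 N·m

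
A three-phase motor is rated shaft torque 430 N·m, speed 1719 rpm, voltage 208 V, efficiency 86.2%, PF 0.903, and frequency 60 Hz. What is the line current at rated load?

ω = 2π×1719/60 = 180 rad/s; P_out = τω = 430 × 180 = 77400 W
P_in = P_out / η = 77400 / 0.862 = 89791 W
I_L = P_in / (√3·V_L·cosφ) = 89791 / (1.732 × 208 × 0.903) = 276 A

276 A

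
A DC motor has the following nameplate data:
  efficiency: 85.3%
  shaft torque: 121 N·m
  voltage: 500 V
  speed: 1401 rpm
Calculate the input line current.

ω = 2π×1401/60 = 146.7 rad/s; P_out = τω = 121 × 146.7 = 17751 W
P_in = P_out / η = 17751 / 0.853 = 20810 W
I = P_in / V = 20810 / 500 = 41.6 A

41.6 A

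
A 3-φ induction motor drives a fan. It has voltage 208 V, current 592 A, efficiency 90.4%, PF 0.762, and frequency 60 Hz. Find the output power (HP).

197 HP

P_in = √3·V·I·cosφ = 1.732 × 208 × 592 × 0.762 = 162513 W
P_out = η·P_in = 0.904 × 162513 = 146912 W
= 146912/746 = 197 HP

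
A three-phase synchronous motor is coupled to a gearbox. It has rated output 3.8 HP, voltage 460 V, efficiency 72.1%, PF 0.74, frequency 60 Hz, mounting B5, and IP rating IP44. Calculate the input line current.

6.67 A

P_out = 3.8 × 746 = 2835 W
P_in = P_out / η = 2835 / 0.721 = 3932 W
I_L = P_in / (√3·V_L·cosφ) = 3932 / (1.732 × 460 × 0.74) = 6.67 A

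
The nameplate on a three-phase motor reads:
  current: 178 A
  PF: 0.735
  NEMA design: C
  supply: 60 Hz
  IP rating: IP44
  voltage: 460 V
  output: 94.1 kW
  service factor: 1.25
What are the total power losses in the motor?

P_in = √3·V·I·cosφ = 1.732×460×178×0.735 = 104235 W
P_out = 94100 W
Losses = P_in − P_out = 104235 − 94100 = 10135 W

10100 W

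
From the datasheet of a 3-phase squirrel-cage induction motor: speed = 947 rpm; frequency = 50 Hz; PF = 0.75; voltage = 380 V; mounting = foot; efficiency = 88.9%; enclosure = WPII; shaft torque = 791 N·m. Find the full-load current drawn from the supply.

ω = 2π×947/60 = 99.17 rad/s; P_out = τω = 791 × 99.17 = 78443 W
P_in = P_out / η = 78443 / 0.889 = 88237 W
I_L = P_in / (√3·V_L·cosφ) = 88237 / (1.732 × 380 × 0.75) = 179 A

179 A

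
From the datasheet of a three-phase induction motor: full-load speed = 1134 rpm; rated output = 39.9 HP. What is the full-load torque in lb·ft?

185 lb·ft

P_out = 39.9 × 746 = 29765 W
ω = 2π × 1134/60 = 118.8 rad/s
τ = P_out/ω = 29765/118.8 = 250.5 N·m
In lb·ft: 250.5/1.356 = 185 lb·ft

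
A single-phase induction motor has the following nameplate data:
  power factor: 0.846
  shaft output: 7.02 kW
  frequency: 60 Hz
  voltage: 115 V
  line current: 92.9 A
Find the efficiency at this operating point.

P_out = 7.02 kW = 7020 W
P_in = V·I·cosφ = 115 × 92.9 × 0.846 = 9038 W
η = P_out / P_in = 7020 / 9038 = 0.777 = 77.7%

77.7 %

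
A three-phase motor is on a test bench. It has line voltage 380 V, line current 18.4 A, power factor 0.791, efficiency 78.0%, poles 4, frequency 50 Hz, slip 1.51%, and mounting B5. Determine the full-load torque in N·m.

P_in = √3·V·I·cosφ = 1.732 × 380 × 18.4 × 0.791 = 9579 W
P_out = η·P_in = 0.78 × 9579 = 7472 W
n_s = 120×50/4 = 1500 rpm; n = 1500×(1−0.0151) = 1477 rpm
ω = 2π×1477/60 = 154.7 rad/s
τ = P_out/ω = 7472/154.7 = 48.3 N·m

48.3 N·m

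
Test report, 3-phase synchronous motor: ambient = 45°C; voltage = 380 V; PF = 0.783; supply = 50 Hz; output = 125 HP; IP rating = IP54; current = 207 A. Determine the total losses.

13400 W

P_in = √3·V·I·cosφ = 1.732×380×207×0.783 = 106675 W
P_out = 125×746 = 93250 W
Losses = P_in − P_out = 106675 − 93250 = 13425 W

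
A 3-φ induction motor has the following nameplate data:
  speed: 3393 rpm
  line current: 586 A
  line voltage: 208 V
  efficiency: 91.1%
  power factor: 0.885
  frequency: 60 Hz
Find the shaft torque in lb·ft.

353 lb·ft

P_in = √3·V·I·cosφ = 1.732 × 208 × 586 × 0.885 = 186832 W
P_out = η·P_in = 0.911 × 186832 = 170204 W
n = 3393 rpm
ω = 2π×3393/60 = 355.3 rad/s
τ = P_out/ω = 170204/355.3 = 479 N·m
In lb·ft: 479/1.356 = 353 lb·ft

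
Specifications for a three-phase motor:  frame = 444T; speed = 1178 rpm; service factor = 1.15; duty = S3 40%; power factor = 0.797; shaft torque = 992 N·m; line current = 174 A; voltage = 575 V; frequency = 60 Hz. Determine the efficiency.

ω = 2π × 1178/60 = 123.4 rad/s; P_out = τω = 992 × 123.4 = 122413 W
P_in = √3·V_L·I_L·cosφ = 1.732 × 575 × 174 × 0.797 = 138109 W
η = P_out / P_in = 122413 / 138109 = 0.886 = 88.6%

88.6 %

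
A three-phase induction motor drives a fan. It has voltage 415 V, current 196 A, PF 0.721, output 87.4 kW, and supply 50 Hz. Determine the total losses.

P_in = √3·V·I·cosφ = 1.732×415×196×0.721 = 101575 W
P_out = 87400 W
Losses = P_in − P_out = 101575 − 87400 = 14175 W

14200 W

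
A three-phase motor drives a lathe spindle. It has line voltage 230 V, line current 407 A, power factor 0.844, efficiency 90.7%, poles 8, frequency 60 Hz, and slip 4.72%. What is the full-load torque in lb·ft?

P_in = √3·V·I·cosφ = 1.732 × 230 × 407 × 0.844 = 136840 W
P_out = η·P_in = 0.907 × 136840 = 124114 W
n_s = 120×60/8 = 900 rpm; n = 900×(1−0.0472) = 858 rpm
ω = 2π×858/60 = 89.85 rad/s
τ = P_out/ω = 124114/89.85 = 1381 N·m
In lb·ft: 1381/1.356 = 1020 lb·ft

1020 lb·ft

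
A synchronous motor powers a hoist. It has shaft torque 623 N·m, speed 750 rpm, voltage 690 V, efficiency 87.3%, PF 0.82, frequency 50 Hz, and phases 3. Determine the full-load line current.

ω = 2π×750/60 = 78.54 rad/s; P_out = τω = 623 × 78.54 = 48930 W
P_in = P_out / η = 48930 / 0.873 = 56048 W
I_L = P_in / (√3·V_L·cosφ) = 56048 / (1.732 × 690 × 0.82) = 57.2 A

57.2 A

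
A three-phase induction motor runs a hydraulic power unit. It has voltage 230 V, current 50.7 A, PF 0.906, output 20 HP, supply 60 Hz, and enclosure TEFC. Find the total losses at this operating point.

P_in = √3·V·I·cosφ = 1.732×230×50.7×0.906 = 18298 W
P_out = 20×746 = 14920 W
Losses = P_in − P_out = 18298 − 14920 = 3378 W

3380 W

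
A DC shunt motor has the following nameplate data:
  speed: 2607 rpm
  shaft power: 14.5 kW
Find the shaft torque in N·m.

ω = 2π × 2607/60 = 273 rad/s
τ = P/ω = 14500/273 = 53.1 N·m

53.1 N·m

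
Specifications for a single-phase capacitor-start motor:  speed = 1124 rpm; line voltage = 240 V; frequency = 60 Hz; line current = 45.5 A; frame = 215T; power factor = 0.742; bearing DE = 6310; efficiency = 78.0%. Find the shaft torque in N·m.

P_in = V·I·cosφ = 240 × 45.5 × 0.742 = 8103 W
P_out = η·P_in = 0.78 × 8103 = 6320 W
n = 1124 rpm
ω = 2π×1124/60 = 117.7 rad/s
τ = P_out/ω = 6320/117.7 = 53.7 N·m

53.7 N·m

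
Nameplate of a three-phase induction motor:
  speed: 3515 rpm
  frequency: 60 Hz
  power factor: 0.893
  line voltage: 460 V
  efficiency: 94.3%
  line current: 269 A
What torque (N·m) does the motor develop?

490 N·m

P_in = √3·V·I·cosφ = 1.732 × 460 × 269 × 0.893 = 191386 W
P_out = η·P_in = 0.943 × 191386 = 180477 W
n = 3515 rpm
ω = 2π×3515/60 = 368.1 rad/s
τ = P_out/ω = 180477/368.1 = 490 N·m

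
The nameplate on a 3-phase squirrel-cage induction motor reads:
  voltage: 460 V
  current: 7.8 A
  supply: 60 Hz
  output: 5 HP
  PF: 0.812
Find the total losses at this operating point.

1320 W

P_in = √3·V·I·cosφ = 1.732×460×7.8×0.812 = 5046 W
P_out = 5×746 = 3730 W
Losses = P_in − P_out = 5046 − 3730 = 1316 W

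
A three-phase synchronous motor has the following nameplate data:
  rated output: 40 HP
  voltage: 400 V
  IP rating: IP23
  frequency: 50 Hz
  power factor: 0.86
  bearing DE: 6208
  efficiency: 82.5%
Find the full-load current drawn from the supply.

P_out = 40 × 746 = 29840 W
P_in = P_out / η = 29840 / 0.825 = 36170 W
I_L = P_in / (√3·V_L·cosφ) = 36170 / (1.732 × 400 × 0.86) = 60.7 A

60.7 A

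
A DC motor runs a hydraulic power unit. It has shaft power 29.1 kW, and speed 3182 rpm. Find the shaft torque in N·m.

ω = 2π × 3182/60 = 333.2 rad/s
τ = P/ω = 29100/333.2 = 87.3 N·m

87.3 N·m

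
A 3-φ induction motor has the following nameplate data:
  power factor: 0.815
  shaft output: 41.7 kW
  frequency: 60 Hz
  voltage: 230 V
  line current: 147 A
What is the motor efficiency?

87.4 %

P_out = 41.7 kW = 41700 W
P_in = √3·V_L·I_L·cosφ = 1.732 × 230 × 147 × 0.815 = 47726 W
η = P_out / P_in = 41700 / 47726 = 0.874 = 87.4%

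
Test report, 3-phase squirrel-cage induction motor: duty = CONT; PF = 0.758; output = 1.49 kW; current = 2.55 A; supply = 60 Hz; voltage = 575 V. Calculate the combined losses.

P_in = √3·V·I·cosφ = 1.732×575×2.55×0.758 = 1925 W
P_out = 1490 W
Losses = P_in − P_out = 1925 − 1490 = 435 W

435 W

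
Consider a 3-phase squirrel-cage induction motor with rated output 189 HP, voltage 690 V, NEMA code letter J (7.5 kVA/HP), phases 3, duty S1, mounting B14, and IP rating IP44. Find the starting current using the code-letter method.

S_LR = 7.5 × 189 = 1417.5 kVA
I_LR = S_LR/(√3·V_L) = 1417500/(1.732×690) = 1190 A

1190 A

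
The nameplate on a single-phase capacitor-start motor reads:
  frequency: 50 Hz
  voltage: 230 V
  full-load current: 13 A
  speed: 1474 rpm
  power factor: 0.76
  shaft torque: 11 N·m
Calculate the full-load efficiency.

ω = 2π × 1474/60 = 154.4 rad/s; P_out = τω = 11 × 154.4 = 1698 W
P_in = V·I·cosφ = 230 × 13 × 0.76 = 2272 W
η = P_out / P_in = 1698 / 2272 = 0.747 = 74.7%

74.7 %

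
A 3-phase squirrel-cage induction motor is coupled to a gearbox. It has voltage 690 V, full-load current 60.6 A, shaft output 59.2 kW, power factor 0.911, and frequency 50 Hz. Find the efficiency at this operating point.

P_out = 59.2 kW = 59200 W
P_in = √3·V_L·I_L·cosφ = 1.732 × 690 × 60.6 × 0.911 = 65976 W
η = P_out / P_in = 59200 / 65976 = 0.897 = 89.7%

89.7 %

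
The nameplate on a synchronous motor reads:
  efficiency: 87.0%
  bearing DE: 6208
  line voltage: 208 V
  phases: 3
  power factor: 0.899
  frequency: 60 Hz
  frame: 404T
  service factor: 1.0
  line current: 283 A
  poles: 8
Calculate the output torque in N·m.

846 N·m

P_in = √3·V·I·cosφ = 1.732 × 208 × 283 × 0.899 = 91655 W
P_out = η·P_in = 0.87 × 91655 = 79740 W
n = n_s = 120×60/8 = 900 rpm (synchronous)
ω = 2π×900/60 = 94.25 rad/s
τ = P_out/ω = 79740/94.25 = 846 N·m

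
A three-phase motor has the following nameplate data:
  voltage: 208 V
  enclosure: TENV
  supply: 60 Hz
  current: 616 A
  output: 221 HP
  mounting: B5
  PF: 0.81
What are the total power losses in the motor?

14.9 kW

P_in = √3·V·I·cosφ = 1.732×208×616×0.81 = 179753 W
P_out = 221×746 = 164866 W
Losses = P_in − P_out = 179753 − 164866 = 14887 W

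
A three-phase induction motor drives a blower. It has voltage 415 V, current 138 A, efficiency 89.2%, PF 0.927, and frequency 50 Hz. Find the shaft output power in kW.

82 kW

P_in = √3·V·I·cosφ = 1.732 × 415 × 138 × 0.927 = 91951 W
P_out = η·P_in = 0.892 × 91951 = 82020 W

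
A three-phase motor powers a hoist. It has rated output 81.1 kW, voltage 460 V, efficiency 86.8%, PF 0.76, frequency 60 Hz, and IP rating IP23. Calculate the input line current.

P_out = 81.1 kW = 81100 W
P_in = P_out / η = 81100 / 0.868 = 93433 W
I_L = P_in / (√3·V_L·cosφ) = 93433 / (1.732 × 460 × 0.76) = 154 A

154 A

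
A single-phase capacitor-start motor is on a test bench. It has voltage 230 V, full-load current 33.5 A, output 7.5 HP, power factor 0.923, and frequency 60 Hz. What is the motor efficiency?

P_out = 7.5 × 746 = 5595 W
P_in = V·I·cosφ = 230 × 33.5 × 0.923 = 7112 W
η = P_out / P_in = 5595 / 7112 = 0.787 = 78.7%

78.7 %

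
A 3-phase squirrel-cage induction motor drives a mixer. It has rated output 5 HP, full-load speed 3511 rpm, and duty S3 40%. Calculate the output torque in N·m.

P_out = 5 × 746 = 3730 W
ω = 2π × 3511/60 = 367.7 rad/s
τ = P_out/ω = 3730/367.7 = 10.1 N·m

10.1 N·m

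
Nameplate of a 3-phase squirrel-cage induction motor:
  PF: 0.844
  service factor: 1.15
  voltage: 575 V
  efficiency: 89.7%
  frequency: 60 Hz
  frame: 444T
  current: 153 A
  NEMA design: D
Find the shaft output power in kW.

115 kW

P_in = √3·V·I·cosφ = 1.732 × 575 × 153 × 0.844 = 128603 W
P_out = η·P_in = 0.897 × 128603 = 115357 W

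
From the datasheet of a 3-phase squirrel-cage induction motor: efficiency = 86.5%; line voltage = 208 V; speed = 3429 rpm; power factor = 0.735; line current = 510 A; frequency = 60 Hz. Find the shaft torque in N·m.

325 N·m

P_in = √3·V·I·cosφ = 1.732 × 208 × 510 × 0.735 = 135042 W
P_out = η·P_in = 0.865 × 135042 = 116811 W
n = 3429 rpm
ω = 2π×3429/60 = 359.1 rad/s
τ = P_out/ω = 116811/359.1 = 325 N·m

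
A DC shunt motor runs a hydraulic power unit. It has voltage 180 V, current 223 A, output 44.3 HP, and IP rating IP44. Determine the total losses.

7090 W

P_in = V·I = 180×223 = 40140 W
P_out = 44.3×746 = 33048 W
Losses = P_in − P_out = 40140 − 33048 = 7092 W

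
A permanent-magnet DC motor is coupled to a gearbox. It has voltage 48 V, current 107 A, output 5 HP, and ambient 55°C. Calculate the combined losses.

P_in = V·I = 48×107 = 5136 W
P_out = 5×746 = 3730 W
Losses = P_in − P_out = 5136 − 3730 = 1406 W

1.41 kW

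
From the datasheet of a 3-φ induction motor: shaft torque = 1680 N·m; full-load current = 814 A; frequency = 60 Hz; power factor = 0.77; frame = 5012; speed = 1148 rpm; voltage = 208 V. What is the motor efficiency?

ω = 2π × 1148/60 = 120.2 rad/s; P_out = τω = 1680 × 120.2 = 201936 W
P_in = √3·V_L·I_L·cosφ = 1.732 × 208 × 814 × 0.77 = 225801 W
η = P_out / P_in = 201936 / 225801 = 0.894 = 89.4%

89.4 %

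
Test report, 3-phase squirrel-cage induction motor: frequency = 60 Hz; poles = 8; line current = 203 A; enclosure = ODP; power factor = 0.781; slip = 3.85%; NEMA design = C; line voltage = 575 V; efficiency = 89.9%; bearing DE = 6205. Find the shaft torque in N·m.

P_in = √3·V·I·cosφ = 1.732 × 575 × 203 × 0.781 = 157893 W
P_out = η·P_in = 0.899 × 157893 = 141946 W
n_s = 120×60/8 = 900 rpm; n = 900×(1−0.0385) = 865 rpm
ω = 2π×865/60 = 90.58 rad/s
τ = P_out/ω = 141946/90.58 = 1570 N·m

1570 N·m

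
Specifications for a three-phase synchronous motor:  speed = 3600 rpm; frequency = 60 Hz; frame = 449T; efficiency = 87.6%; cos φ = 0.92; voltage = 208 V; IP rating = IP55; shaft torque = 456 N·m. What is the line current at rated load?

592 A

ω = 2π×3600/60 = 377 rad/s; P_out = τω = 456 × 377 = 171912 W
P_in = P_out / η = 171912 / 0.876 = 196247 W
I_L = P_in / (√3·V_L·cosφ) = 196247 / (1.732 × 208 × 0.92) = 592 A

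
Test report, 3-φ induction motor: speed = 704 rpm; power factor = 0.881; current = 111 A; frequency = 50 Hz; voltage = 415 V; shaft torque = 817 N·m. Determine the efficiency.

ω = 2π × 704/60 = 73.72 rad/s; P_out = τω = 817 × 73.72 = 60229 W
P_in = √3·V_L·I_L·cosφ = 1.732 × 415 × 111 × 0.881 = 70290 W
η = P_out / P_in = 60229 / 70290 = 0.857 = 85.7%

85.7 %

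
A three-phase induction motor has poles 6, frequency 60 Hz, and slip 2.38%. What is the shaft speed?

n_s = 120f/p = 120×60/6 = 1200 rpm
n = n_s(1 − s) = 1200 × (1 − 0.0238) = 1171 rpm

1171 rpm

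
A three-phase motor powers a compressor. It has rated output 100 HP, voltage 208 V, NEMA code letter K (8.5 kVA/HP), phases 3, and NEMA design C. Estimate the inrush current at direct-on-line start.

2360 A

S_LR = 8.5 × 100 = 850 kVA
I_LR = S_LR/(√3·V_L) = 850000/(1.732×208) = 2360 A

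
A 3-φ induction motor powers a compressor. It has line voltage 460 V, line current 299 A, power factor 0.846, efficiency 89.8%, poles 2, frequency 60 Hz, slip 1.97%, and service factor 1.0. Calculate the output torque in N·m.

490 N·m

P_in = √3·V·I·cosφ = 1.732 × 460 × 299 × 0.846 = 201534 W
P_out = η·P_in = 0.898 × 201534 = 180978 W
n_s = 120×60/2 = 3600 rpm; n = 3600×(1−0.0197) = 3529 rpm
ω = 2π×3529/60 = 369.6 rad/s
τ = P_out/ω = 180978/369.6 = 490 N·m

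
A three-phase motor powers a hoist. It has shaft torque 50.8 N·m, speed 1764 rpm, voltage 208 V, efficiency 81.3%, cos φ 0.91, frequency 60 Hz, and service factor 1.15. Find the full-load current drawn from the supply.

35.2 A

ω = 2π×1764/60 = 184.7 rad/s; P_out = τω = 50.8 × 184.7 = 9383 W
P_in = P_out / η = 9383 / 0.813 = 11541 W
I_L = P_in / (√3·V_L·cosφ) = 11541 / (1.732 × 208 × 0.91) = 35.2 A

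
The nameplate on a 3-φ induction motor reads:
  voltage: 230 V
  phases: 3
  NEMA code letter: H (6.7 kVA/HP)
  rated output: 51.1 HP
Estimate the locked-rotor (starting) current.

S_LR = 6.7 × 51.1 = 342.37 kVA
I_LR = S_LR/(√3·V_L) = 342370/(1.732×230) = 859 A

859 A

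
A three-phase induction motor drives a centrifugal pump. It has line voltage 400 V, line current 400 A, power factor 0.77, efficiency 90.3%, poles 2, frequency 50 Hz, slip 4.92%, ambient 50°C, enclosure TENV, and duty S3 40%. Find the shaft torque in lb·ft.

P_in = √3·V·I·cosφ = 1.732 × 400 × 400 × 0.77 = 213382 W
P_out = η·P_in = 0.903 × 213382 = 192684 W
n_s = 120×50/2 = 3000 rpm; n = 3000×(1−0.0492) = 2852 rpm
ω = 2π×2852/60 = 298.7 rad/s
τ = P_out/ω = 192684/298.7 = 645.1 N·m
In lb·ft: 645.1/1.356 = 476 lb·ft

476 lb·ft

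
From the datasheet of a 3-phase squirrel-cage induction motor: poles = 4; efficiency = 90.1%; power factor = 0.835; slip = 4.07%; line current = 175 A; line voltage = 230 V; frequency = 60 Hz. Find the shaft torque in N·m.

290 N·m

P_in = √3·V·I·cosφ = 1.732 × 230 × 175 × 0.835 = 58210 W
P_out = η·P_in = 0.901 × 58210 = 52447 W
n_s = 120×60/4 = 1800 rpm; n = 1800×(1−0.0407) = 1727 rpm
ω = 2π×1727/60 = 180.9 rad/s
τ = P_out/ω = 52447/180.9 = 290 N·m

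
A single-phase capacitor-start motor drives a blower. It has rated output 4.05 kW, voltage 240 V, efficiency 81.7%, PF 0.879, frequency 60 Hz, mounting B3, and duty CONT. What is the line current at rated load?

23.5 A

P_out = 4.05 kW = 4050 W
P_in = P_out / η = 4050 / 0.817 = 4957 W
I = P_in / (V·cosφ) = 4957 / (240 × 0.879) = 23.5 A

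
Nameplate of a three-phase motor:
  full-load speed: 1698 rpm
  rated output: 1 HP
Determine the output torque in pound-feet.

P_out = 1 × 746 = 746 W
ω = 2π × 1698/60 = 177.8 rad/s
τ = P_out/ω = 746/177.8 = 4.196 N·m
In lb·ft: 4.196/1.356 = 3.09 lb·ft

3.09 lb·ft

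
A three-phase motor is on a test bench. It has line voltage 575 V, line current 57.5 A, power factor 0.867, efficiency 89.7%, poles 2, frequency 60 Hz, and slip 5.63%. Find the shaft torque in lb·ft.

92.3 lb·ft

P_in = √3·V·I·cosφ = 1.732 × 575 × 57.5 × 0.867 = 49648 W
P_out = η·P_in = 0.897 × 49648 = 44534 W
n_s = 120×60/2 = 3600 rpm; n = 3600×(1−0.0563) = 3397 rpm
ω = 2π×3397/60 = 355.7 rad/s
τ = P_out/ω = 44534/355.7 = 125.2 N·m
In lb·ft: 125.2/1.356 = 92.3 lb·ft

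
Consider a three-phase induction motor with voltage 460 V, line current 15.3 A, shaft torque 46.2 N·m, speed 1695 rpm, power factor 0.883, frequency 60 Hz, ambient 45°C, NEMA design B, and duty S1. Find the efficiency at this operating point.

ω = 2π × 1695/60 = 177.5 rad/s; P_out = τω = 46.2 × 177.5 = 8201 W
P_in = √3·V_L·I_L·cosφ = 1.732 × 460 × 15.3 × 0.883 = 10764 W
η = P_out / P_in = 8201 / 10764 = 0.762 = 76.2%

76.2 %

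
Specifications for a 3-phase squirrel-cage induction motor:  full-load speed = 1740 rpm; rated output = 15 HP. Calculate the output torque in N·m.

P_out = 15 × 746 = 11190 W
ω = 2π × 1740/60 = 182.2 rad/s
τ = P_out/ω = 11190/182.2 = 61.4 N·m

61.4 N·m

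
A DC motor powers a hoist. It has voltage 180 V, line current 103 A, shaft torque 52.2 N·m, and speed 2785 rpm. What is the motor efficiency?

ω = 2π × 2785/60 = 291.6 rad/s; P_out = τω = 52.2 × 291.6 = 15222 W
P_in = V·I = 180 × 103 = 18540 W
η = P_out / P_in = 15222 / 18540 = 0.821 = 82.1%

82.1 %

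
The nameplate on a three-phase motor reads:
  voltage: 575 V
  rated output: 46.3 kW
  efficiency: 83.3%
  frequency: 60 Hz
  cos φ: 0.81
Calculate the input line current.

P_out = 46.3 kW = 46300 W
P_in = P_out / η = 46300 / 0.833 = 55582 W
I_L = P_in / (√3·V_L·cosφ) = 55582 / (1.732 × 575 × 0.81) = 68.9 A

68.9 A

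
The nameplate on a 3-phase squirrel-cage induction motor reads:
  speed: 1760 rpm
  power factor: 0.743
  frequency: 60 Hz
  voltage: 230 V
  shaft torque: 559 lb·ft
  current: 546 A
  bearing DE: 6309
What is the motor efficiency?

86.4 %

τ = 559 lb·ft × 1.356 = 758 N·m
ω = 2π × 1760/60 = 184.3 rad/s; P_out = τω = 758 × 184.3 = 139699 W
P_in = √3·V_L·I_L·cosφ = 1.732 × 230 × 546 × 0.743 = 161606 W
η = P_out / P_in = 139699 / 161606 = 0.864 = 86.4%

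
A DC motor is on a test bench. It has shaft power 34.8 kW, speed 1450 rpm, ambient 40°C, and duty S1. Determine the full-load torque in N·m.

ω = 2π × 1450/60 = 151.8 rad/s
τ = P/ω = 34800/151.8 = 229 N·m

229 N·m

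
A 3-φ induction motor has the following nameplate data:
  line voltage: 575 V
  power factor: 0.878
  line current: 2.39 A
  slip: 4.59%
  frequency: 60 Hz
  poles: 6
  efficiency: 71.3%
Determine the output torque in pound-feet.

9.17 lb·ft

P_in = √3·V·I·cosφ = 1.732 × 575 × 2.39 × 0.878 = 2090 W
P_out = η·P_in = 0.713 × 2090 = 1490 W
n_s = 120×60/6 = 1200 rpm; n = 1200×(1−0.0459) = 1145 rpm
ω = 2π×1145/60 = 119.9 rad/s
τ = P_out/ω = 1490/119.9 = 12.43 N·m
In lb·ft: 12.43/1.356 = 9.17 lb·ft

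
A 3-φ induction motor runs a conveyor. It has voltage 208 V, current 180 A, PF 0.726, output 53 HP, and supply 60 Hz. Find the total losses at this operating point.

P_in = √3·V·I·cosφ = 1.732×208×180×0.726 = 47078 W
P_out = 53×746 = 39538 W
Losses = P_in − P_out = 47078 − 39538 = 7540 W

7540 W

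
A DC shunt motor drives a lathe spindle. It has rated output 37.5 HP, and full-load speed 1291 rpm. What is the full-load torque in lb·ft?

P_out = 37.5 × 746 = 27975 W
ω = 2π × 1291/60 = 135.2 rad/s
τ = P_out/ω = 27975/135.2 = 206.9 N·m
In lb·ft: 206.9/1.356 = 153 lb·ft

153 lb·ft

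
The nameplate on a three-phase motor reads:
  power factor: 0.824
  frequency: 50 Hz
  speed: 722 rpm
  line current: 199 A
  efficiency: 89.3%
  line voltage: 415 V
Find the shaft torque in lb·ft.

1030 lb·ft

P_in = √3·V·I·cosφ = 1.732 × 415 × 199 × 0.824 = 117863 W
P_out = η·P_in = 0.893 × 117863 = 105252 W
n = 722 rpm
ω = 2π×722/60 = 75.61 rad/s
τ = P_out/ω = 105252/75.61 = 1392 N·m
In lb·ft: 1392/1.356 = 1030 lb·ft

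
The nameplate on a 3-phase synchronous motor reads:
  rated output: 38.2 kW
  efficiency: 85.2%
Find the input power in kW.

P_out = 38200 W
P_in = P_out/η = 38200/0.852 = 44836 W = 44.8 kW

44.8 kW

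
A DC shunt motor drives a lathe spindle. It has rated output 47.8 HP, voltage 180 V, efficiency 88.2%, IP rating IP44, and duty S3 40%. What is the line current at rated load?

225 A

P_out = 47.8 × 746 = 35659 W
P_in = P_out / η = 35659 / 0.882 = 40430 W
I = P_in / V = 40430 / 180 = 225 A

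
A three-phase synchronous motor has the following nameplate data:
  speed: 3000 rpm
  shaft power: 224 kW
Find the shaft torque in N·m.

713 N·m

ω = 2π × 3000/60 = 314.2 rad/s
τ = P/ω = 224000/314.2 = 713 N·m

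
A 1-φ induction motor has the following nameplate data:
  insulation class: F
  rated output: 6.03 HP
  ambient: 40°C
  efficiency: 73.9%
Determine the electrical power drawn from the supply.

P_out = 6.03 × 746 = 4498 W
P_in = P_out/η = 4498/0.739 = 6087 W = 6.09 kW

6.09 kW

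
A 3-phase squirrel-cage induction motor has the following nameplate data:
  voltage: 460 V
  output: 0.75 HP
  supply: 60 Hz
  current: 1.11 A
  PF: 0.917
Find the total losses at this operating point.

251 W

P_in = √3·V·I·cosφ = 1.732×460×1.11×0.917 = 811 W
P_out = 0.75×746 = 560 W
Losses = P_in − P_out = 811 − 560 = 251 W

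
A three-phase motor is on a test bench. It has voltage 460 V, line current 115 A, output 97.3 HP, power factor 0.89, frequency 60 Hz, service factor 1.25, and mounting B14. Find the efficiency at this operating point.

P_out = 97.3 × 746 = 72586 W
P_in = √3·V_L·I_L·cosφ = 1.732 × 460 × 115 × 0.89 = 81544 W
η = P_out / P_in = 72586 / 81544 = 0.890 = 89.0%

89.0 %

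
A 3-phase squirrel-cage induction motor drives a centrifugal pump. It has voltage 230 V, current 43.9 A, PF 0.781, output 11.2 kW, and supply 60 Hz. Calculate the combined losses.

P_in = √3·V·I·cosφ = 1.732×230×43.9×0.781 = 13658 W
P_out = 11200 W
Losses = P_in − P_out = 13658 − 11200 = 2458 W

2.46 kW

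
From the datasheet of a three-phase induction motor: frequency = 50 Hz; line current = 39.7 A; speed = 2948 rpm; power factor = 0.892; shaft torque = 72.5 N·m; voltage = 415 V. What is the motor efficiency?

ω = 2π × 2948/60 = 308.7 rad/s; P_out = τω = 72.5 × 308.7 = 22381 W
P_in = √3·V_L·I_L·cosφ = 1.732 × 415 × 39.7 × 0.892 = 25454 W
η = P_out / P_in = 22381 / 25454 = 0.879 = 87.9%

87.9 %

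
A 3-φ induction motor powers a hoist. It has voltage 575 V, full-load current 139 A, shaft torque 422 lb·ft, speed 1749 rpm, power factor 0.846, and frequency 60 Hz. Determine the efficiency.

τ = 422 lb·ft × 1.356 = 572.2 N·m
ω = 2π × 1749/60 = 183.2 rad/s; P_out = τω = 572.2 × 183.2 = 104827 W
P_in = √3·V_L·I_L·cosφ = 1.732 × 575 × 139 × 0.846 = 117112 W
η = P_out / P_in = 104827 / 117112 = 0.895 = 89.5%

89.5 %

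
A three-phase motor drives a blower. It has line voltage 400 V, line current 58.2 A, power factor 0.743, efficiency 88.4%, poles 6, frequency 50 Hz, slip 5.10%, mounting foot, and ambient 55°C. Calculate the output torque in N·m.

266 N·m

P_in = √3·V·I·cosφ = 1.732 × 400 × 58.2 × 0.743 = 29958 W
P_out = η·P_in = 0.884 × 29958 = 26483 W
n_s = 120×50/6 = 1000 rpm; n = 1000×(1−0.051) = 949 rpm
ω = 2π×949/60 = 99.38 rad/s
τ = P_out/ω = 26483/99.38 = 266 N·m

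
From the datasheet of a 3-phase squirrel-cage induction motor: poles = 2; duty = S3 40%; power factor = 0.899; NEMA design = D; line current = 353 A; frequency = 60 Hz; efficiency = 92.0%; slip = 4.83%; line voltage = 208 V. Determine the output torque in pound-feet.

216 lb·ft

P_in = √3·V·I·cosφ = 1.732 × 208 × 353 × 0.899 = 114326 W
P_out = η·P_in = 0.92 × 114326 = 105180 W
n_s = 120×60/2 = 3600 rpm; n = 3600×(1−0.0483) = 3426 rpm
ω = 2π×3426/60 = 358.8 rad/s
τ = P_out/ω = 105180/358.8 = 293.1 N·m
In lb·ft: 293.1/1.356 = 216 lb·ft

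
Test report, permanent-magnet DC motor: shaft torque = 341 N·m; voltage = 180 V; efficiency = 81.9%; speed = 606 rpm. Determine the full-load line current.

147 A

ω = 2π×606/60 = 63.46 rad/s; P_out = τω = 341 × 63.46 = 21640 W
P_in = P_out / η = 21640 / 0.819 = 26422 W
I = P_in / V = 26422 / 180 = 147 A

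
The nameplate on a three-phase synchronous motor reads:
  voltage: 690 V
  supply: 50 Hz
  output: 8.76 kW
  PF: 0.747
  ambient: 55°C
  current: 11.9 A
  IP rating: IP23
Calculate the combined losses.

P_in = √3·V·I·cosφ = 1.732×690×11.9×0.747 = 10623 W
P_out = 8760 W
Losses = P_in − P_out = 10623 − 8760 = 1863 W

1.86 kW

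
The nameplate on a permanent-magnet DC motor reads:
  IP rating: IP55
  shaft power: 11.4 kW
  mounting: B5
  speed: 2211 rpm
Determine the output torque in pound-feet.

36.3 lb·ft

ω = 2π × 2211/60 = 231.5 rad/s
τ = P/ω = 11400/231.5 = 49.24 N·m
In lb·ft: 49.24/1.356 = 36.3 lb·ft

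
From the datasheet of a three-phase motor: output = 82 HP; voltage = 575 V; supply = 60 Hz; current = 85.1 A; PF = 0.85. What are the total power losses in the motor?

10.9 kW

P_in = √3·V·I·cosφ = 1.732×575×85.1×0.85 = 72038 W
P_out = 82×746 = 61172 W
Losses = P_in − P_out = 72038 − 61172 = 10866 W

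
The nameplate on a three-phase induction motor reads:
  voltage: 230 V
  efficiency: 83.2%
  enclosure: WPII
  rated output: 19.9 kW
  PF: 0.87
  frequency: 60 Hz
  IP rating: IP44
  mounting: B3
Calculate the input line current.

P_out = 19.9 kW = 19900 W
P_in = P_out / η = 19900 / 0.832 = 23918 W
I_L = P_in / (√3·V_L·cosφ) = 23918 / (1.732 × 230 × 0.87) = 69 A

69 A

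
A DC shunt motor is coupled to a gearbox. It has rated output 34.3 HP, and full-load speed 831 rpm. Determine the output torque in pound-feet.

P_out = 34.3 × 746 = 25588 W
ω = 2π × 831/60 = 87.02 rad/s
τ = P_out/ω = 25588/87.02 = 294 N·m
In lb·ft: 294/1.356 = 217 lb·ft

217 lb·ft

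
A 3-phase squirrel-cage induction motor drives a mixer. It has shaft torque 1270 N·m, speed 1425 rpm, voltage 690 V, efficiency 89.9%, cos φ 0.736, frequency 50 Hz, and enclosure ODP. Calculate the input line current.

ω = 2π×1425/60 = 149.2 rad/s; P_out = τω = 1270 × 149.2 = 189484 W
P_in = P_out / η = 189484 / 0.899 = 210772 W
I_L = P_in / (√3·V_L·cosφ) = 210772 / (1.732 × 690 × 0.736) = 240 A

240 A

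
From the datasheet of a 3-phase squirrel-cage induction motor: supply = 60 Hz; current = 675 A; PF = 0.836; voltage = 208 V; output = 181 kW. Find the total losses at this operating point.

22.3 kW

P_in = √3·V·I·cosφ = 1.732×208×675×0.836 = 203292 W
P_out = 181000 W
Losses = P_in − P_out = 203292 − 181000 = 22292 W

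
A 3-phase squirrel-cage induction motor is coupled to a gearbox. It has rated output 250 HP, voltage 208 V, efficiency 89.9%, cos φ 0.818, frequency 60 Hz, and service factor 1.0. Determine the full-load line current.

704 A

P_out = 250 × 746 = 186500 W
P_in = P_out / η = 186500 / 0.899 = 207453 W
I_L = P_in / (√3·V_L·cosφ) = 207453 / (1.732 × 208 × 0.818) = 704 A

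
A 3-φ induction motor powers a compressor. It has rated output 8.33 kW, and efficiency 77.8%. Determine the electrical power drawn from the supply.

10.7 kW

P_out = 8330 W
P_in = P_out/η = 8330/0.778 = 10707 W = 10.7 kW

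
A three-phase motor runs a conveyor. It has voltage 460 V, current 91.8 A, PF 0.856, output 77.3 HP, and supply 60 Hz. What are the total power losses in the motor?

4940 W

P_in = √3·V·I·cosφ = 1.732×460×91.8×0.856 = 62607 W
P_out = 77.3×746 = 57666 W
Losses = P_in − P_out = 62607 − 57666 = 4941 W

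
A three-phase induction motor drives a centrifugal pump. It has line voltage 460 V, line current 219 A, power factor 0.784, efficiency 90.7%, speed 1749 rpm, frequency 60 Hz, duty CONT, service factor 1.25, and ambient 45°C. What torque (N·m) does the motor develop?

677 N·m

P_in = √3·V·I·cosφ = 1.732 × 460 × 219 × 0.784 = 136794 W
P_out = η·P_in = 0.907 × 136794 = 124072 W
n = 1749 rpm
ω = 2π×1749/60 = 183.2 rad/s
τ = P_out/ω = 124072/183.2 = 677 N·m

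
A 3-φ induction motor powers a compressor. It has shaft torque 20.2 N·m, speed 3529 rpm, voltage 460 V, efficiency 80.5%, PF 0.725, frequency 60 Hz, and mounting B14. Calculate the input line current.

ω = 2π×3529/60 = 369.6 rad/s; P_out = τω = 20.2 × 369.6 = 7466 W
P_in = P_out / η = 7466 / 0.805 = 9275 W
I_L = P_in / (√3·V_L·cosφ) = 9275 / (1.732 × 460 × 0.725) = 16.1 A

16.1 A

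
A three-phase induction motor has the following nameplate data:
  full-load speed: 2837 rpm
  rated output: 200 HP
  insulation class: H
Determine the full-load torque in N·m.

P_out = 200 × 746 = 149200 W
ω = 2π × 2837/60 = 297.1 rad/s
τ = P_out/ω = 149200/297.1 = 502 N·m

502 N·m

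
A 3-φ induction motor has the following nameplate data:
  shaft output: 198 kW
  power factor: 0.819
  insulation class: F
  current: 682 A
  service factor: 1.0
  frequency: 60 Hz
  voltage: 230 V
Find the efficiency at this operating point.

P_out = 198 kW = 198000 W
P_in = √3·V_L·I_L·cosφ = 1.732 × 230 × 682 × 0.819 = 222507 W
η = P_out / P_in = 198000 / 222507 = 0.890 = 89.0%

89.0 %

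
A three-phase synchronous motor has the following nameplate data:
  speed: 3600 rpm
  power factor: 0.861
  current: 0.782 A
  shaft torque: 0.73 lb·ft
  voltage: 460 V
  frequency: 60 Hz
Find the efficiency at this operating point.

τ = 0.73 lb·ft × 1.356 = 0.9899 N·m
ω = 2π × 3600/60 = 377 rad/s; P_out = τω = 0.9899 × 377 = 373 W
P_in = √3·V_L·I_L·cosφ = 1.732 × 460 × 0.782 × 0.861 = 536 W
η = P_out / P_in = 373 / 536 = 0.696 = 69.6%

69.6 %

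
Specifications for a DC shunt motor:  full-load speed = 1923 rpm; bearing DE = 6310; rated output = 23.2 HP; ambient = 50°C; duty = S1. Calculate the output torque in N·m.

P_out = 23.2 × 746 = 17307 W
ω = 2π × 1923/60 = 201.4 rad/s
τ = P_out/ω = 17307/201.4 = 85.9 N·m

85.9 N·m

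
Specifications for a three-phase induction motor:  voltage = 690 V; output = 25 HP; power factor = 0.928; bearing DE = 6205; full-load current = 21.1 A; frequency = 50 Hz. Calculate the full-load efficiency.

P_out = 25 × 746 = 18650 W
P_in = √3·V_L·I_L·cosφ = 1.732 × 690 × 21.1 × 0.928 = 23401 W
η = P_out / P_in = 18650 / 23401 = 0.797 = 79.7%

79.7 %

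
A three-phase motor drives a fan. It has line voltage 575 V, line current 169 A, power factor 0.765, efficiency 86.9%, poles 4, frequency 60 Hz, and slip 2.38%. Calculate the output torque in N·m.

608 N·m

P_in = √3·V·I·cosφ = 1.732 × 575 × 169 × 0.765 = 128755 W
P_out = η·P_in = 0.869 × 128755 = 111888 W
n_s = 120×60/4 = 1800 rpm; n = 1800×(1−0.0238) = 1757 rpm
ω = 2π×1757/60 = 184 rad/s
τ = P_out/ω = 111888/184 = 608 N·m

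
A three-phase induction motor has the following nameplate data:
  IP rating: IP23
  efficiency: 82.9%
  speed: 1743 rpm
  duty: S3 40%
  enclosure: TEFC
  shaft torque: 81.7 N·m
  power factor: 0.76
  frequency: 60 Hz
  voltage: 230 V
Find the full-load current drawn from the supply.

ω = 2π×1743/60 = 182.5 rad/s; P_out = τω = 81.7 × 182.5 = 14910 W
P_in = P_out / η = 14910 / 0.829 = 17986 W
I_L = P_in / (√3·V_L·cosφ) = 17986 / (1.732 × 230 × 0.76) = 59.4 A

59.4 A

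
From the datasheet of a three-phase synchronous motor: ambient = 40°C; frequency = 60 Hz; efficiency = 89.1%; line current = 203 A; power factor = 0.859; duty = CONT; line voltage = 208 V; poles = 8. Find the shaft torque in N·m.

594 N·m

P_in = √3·V·I·cosφ = 1.732 × 208 × 203 × 0.859 = 62820 W
P_out = η·P_in = 0.891 × 62820 = 55973 W
n = n_s = 120×60/8 = 900 rpm (synchronous)
ω = 2π×900/60 = 94.25 rad/s
τ = P_out/ω = 55973/94.25 = 594 N·m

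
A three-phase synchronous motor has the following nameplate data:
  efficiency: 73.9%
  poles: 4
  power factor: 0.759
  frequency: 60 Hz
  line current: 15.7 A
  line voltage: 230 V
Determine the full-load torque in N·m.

P_in = √3·V·I·cosφ = 1.732 × 230 × 15.7 × 0.759 = 4747 W
P_out = η·P_in = 0.739 × 4747 = 3508 W
n = n_s = 120×60/4 = 1800 rpm (synchronous)
ω = 2π×1800/60 = 188.5 rad/s
τ = P_out/ω = 3508/188.5 = 18.6 N·m

18.6 N·m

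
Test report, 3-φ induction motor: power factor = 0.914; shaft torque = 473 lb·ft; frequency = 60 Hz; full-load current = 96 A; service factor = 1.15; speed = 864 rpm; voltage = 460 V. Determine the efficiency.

τ = 473 lb·ft × 1.356 = 641.4 N·m
ω = 2π × 864/60 = 90.48 rad/s; P_out = τω = 641.4 × 90.48 = 58034 W
P_in = √3·V_L·I_L·cosφ = 1.732 × 460 × 96 × 0.914 = 69907 W
η = P_out / P_in = 58034 / 69907 = 0.830 = 83.0%

83.0 %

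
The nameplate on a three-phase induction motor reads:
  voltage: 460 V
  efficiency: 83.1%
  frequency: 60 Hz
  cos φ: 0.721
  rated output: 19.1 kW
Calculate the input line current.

P_out = 19.1 kW = 19100 W
P_in = P_out / η = 19100 / 0.831 = 22984 W
I_L = P_in / (√3·V_L·cosφ) = 22984 / (1.732 × 460 × 0.721) = 40 A

40 A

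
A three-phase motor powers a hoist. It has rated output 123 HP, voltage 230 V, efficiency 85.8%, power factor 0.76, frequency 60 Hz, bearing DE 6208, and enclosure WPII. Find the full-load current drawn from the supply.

353 A

P_out = 123 × 746 = 91758 W
P_in = P_out / η = 91758 / 0.858 = 106944 W
I_L = P_in / (√3·V_L·cosφ) = 106944 / (1.732 × 230 × 0.76) = 353 A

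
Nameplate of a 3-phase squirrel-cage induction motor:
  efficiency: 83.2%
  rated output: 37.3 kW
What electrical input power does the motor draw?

44.8 kW

P_out = 37300 W
P_in = P_out/η = 37300/0.832 = 44832 W = 44.8 kW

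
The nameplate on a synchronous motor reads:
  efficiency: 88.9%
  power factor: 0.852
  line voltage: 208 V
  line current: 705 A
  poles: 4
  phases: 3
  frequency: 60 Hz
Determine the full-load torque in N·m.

P_in = √3·V·I·cosφ = 1.732 × 208 × 705 × 0.852 = 216391 W
P_out = η·P_in = 0.889 × 216391 = 192372 W
n = n_s = 120×60/4 = 1800 rpm (synchronous)
ω = 2π×1800/60 = 188.5 rad/s
τ = P_out/ω = 192372/188.5 = 1020 N·m

1020 N·m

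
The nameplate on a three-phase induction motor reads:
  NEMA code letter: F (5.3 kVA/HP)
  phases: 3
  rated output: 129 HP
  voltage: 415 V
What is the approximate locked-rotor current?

S_LR = 5.3 × 129 = 683.7 kVA
I_LR = S_LR/(√3·V_L) = 683700/(1.732×415) = 951 A

951 A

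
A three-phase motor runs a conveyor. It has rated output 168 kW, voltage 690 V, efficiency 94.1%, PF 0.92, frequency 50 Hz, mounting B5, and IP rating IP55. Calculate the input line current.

P_out = 168 kW = 168000 W
P_in = P_out / η = 168000 / 0.941 = 178533 W
I_L = P_in / (√3·V_L·cosφ) = 178533 / (1.732 × 690 × 0.92) = 162 A

162 A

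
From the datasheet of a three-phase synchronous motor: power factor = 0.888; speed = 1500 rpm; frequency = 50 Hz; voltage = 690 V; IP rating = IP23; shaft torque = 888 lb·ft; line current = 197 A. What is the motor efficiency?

90.5 %

τ = 888 lb·ft × 1.356 = 1204 N·m
ω = 2π × 1500/60 = 157.1 rad/s; P_out = τω = 1204 × 157.1 = 189148 W
P_in = √3·V_L·I_L·cosφ = 1.732 × 690 × 197 × 0.888 = 209063 W
η = P_out / P_in = 189148 / 209063 = 0.905 = 90.5%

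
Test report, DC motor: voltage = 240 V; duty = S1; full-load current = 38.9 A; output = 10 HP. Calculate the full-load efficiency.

P_out = 10 × 746 = 7460 W
P_in = V·I = 240 × 38.9 = 9336 W
η = P_out / P_in = 7460 / 9336 = 0.799 = 79.9%

79.9 %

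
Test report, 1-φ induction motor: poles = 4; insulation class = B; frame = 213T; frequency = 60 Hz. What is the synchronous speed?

n_s = 120f/p = 120×60/4 = 1800 rpm

1800 rpm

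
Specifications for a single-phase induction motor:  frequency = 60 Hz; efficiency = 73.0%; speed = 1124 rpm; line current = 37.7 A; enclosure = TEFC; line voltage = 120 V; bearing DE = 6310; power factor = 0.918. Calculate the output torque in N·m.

25.8 N·m

P_in = V·I·cosφ = 120 × 37.7 × 0.918 = 4153 W
P_out = η·P_in = 0.73 × 4153 = 3032 W
n = 1124 rpm
ω = 2π×1124/60 = 117.7 rad/s
τ = P_out/ω = 3032/117.7 = 25.8 N·m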